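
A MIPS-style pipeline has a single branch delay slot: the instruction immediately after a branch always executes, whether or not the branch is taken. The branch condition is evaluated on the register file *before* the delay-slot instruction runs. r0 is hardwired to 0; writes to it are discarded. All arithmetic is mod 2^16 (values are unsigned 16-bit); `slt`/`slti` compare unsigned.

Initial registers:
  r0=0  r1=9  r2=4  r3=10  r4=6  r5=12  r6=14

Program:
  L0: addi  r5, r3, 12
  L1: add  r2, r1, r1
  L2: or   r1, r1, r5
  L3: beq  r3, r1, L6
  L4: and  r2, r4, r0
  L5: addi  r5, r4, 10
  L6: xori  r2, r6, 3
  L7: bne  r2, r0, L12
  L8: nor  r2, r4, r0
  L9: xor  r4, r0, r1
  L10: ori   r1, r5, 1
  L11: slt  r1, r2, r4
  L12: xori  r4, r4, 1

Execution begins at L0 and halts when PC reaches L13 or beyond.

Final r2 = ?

65529

#0 addi  r5, r3, 12 ; 0/9/4/10/6/22/14
#1 add  r2, r1, r1 ; 0/9/18/10/6/22/14
#2 or   r1, r1, r5 ; 0/31/18/10/6/22/14
#3 beq  r3, r1, L6 ; 0/31/18/10/6/22/14 ; →fallthru
#4 and  r2, r4, r0 ; 0/31/0/10/6/22/14
#5 addi  r5, r4, 10 ; 0/31/0/10/6/16/14
#6 xori  r2, r6, 3 ; 0/31/13/10/6/16/14
#7 bne  r2, r0, L12 ; 0/31/13/10/6/16/14 ; →target
#8 nor  r2, r4, r0 ; 0/31/65529/10/6/16/14
#12 xori  r4, r4, 1 ; 0/31/65529/10/7/16/14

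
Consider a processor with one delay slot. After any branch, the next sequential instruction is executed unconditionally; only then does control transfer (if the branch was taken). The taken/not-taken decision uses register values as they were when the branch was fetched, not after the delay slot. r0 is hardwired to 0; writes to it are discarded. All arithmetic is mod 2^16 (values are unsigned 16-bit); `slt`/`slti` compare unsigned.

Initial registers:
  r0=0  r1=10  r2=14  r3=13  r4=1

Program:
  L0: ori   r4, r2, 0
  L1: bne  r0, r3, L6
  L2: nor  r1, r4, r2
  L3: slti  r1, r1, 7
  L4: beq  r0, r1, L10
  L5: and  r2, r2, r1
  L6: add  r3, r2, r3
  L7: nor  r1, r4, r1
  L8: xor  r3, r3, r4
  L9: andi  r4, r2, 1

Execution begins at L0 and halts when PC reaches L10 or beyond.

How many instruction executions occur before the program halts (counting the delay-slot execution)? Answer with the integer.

7

[0] ori   r4, r2, 0  →  {r0:0, r1:10, r2:14, r3:13, r4:14}
[1] bne  r0, r3, L6  →  {r0:0, r1:10, r2:14, r3:13, r4:14}  ⟨branch taken⟩
[2] nor  r1, r4, r2  →  {r0:0, r1:65521, r2:14, r3:13, r4:14}
[6] add  r3, r2, r3  →  {r0:0, r1:65521, r2:14, r3:27, r4:14}
[7] nor  r1, r4, r1  →  {r0:0, r1:0, r2:14, r3:27, r4:14}
[8] xor  r3, r3, r4  →  {r0:0, r1:0, r2:14, r3:21, r4:14}
[9] andi  r4, r2, 1  →  {r0:0, r1:0, r2:14, r3:21, r4:0}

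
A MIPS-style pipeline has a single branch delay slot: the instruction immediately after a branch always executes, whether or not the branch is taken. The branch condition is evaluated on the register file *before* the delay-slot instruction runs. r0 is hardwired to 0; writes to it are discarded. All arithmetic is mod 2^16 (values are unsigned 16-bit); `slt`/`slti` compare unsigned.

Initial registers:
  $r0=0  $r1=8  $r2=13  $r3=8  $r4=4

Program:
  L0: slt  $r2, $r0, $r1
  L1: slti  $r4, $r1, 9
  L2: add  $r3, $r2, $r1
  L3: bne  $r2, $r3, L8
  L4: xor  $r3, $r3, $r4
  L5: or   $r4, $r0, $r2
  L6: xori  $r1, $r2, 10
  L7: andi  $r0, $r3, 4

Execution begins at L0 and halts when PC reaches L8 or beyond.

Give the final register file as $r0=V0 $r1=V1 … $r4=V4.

$r0=0 $r1=8 $r2=1 $r3=8 $r4=1

#0 slt  $r2, $r0, $r1 ; 0/8/1/8/4
#1 slti  $r4, $r1, 9 ; 0/8/1/8/1
#2 add  $r3, $r2, $r1 ; 0/8/1/9/1
#3 bne  $r2, $r3, L8 ; 0/8/1/9/1 ; →target
#4 xor  $r3, $r3, $r4 ; 0/8/1/8/1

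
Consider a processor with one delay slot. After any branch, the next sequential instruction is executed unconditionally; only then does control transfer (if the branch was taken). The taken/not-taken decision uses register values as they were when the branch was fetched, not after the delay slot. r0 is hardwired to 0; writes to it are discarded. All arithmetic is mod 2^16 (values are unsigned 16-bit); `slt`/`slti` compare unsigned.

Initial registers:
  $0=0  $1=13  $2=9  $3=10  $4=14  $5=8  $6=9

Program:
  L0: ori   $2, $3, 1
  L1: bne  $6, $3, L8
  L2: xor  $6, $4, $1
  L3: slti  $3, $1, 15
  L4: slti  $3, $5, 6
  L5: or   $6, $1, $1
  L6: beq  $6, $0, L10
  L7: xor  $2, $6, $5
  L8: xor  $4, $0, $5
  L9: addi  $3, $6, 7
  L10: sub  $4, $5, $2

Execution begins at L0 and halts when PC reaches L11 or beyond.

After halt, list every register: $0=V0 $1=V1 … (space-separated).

PC=0  ori   $2, $3, 1        | $0=0 $1=13 $2=11 $3=10 $4=14 $5=8 $6=9
PC=1  bne  $6, $3, L8        | $0=0 $1=13 $2=11 $3=10 $4=14 $5=8 $6=9  [TAKEN]
PC=2  xor  $6, $4, $1        | $0=0 $1=13 $2=11 $3=10 $4=14 $5=8 $6=3
PC=8  xor  $4, $0, $5        | $0=0 $1=13 $2=11 $3=10 $4=8 $5=8 $6=3
PC=9  addi  $3, $6, 7        | $0=0 $1=13 $2=11 $3=10 $4=8 $5=8 $6=3
PC=10 sub  $4, $5, $2        | $0=0 $1=13 $2=11 $3=10 $4=65533 $5=8 $6=3

$0=0 $1=13 $2=11 $3=10 $4=65533 $5=8 $6=3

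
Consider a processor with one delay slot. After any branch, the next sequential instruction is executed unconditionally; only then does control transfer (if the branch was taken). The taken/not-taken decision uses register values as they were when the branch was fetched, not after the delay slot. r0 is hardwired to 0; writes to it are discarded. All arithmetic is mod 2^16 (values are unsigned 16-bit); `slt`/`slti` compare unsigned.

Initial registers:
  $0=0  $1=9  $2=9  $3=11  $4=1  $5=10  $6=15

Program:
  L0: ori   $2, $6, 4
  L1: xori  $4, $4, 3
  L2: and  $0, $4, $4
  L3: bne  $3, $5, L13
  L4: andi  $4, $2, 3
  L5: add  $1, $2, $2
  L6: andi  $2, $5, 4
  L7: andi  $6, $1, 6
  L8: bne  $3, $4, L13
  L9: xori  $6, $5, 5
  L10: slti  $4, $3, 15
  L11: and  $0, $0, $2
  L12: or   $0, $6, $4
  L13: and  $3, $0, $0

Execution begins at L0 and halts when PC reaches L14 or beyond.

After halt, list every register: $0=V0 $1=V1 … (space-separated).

$0=0 $1=9 $2=15 $3=0 $4=3 $5=10 $6=15

#0 ori   $2, $6, 4 ; 0/9/15/11/1/10/15
#1 xori  $4, $4, 3 ; 0/9/15/11/2/10/15
#2 and  $0, $4, $4 ; 0/9/15/11/2/10/15
#3 bne  $3, $5, L13 ; 0/9/15/11/2/10/15 ; →target
#4 andi  $4, $2, 3 ; 0/9/15/11/3/10/15
#13 and  $3, $0, $0 ; 0/9/15/0/3/10/15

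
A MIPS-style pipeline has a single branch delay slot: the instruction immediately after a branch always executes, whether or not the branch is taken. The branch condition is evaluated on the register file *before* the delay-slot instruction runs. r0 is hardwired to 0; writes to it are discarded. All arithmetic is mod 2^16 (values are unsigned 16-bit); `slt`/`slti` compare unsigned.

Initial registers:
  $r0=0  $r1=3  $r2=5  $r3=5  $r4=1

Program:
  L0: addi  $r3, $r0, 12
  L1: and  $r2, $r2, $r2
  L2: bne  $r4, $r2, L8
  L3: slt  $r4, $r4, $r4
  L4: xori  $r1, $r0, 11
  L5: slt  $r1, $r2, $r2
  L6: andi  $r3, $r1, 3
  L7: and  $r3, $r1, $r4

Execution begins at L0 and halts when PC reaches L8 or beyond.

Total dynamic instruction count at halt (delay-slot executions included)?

4

PC=0  addi  $r3, $r0, 12     | $r0=0 $r1=3 $r2=5 $r3=12 $r4=1
PC=1  and  $r2, $r2, $r2     | $r0=0 $r1=3 $r2=5 $r3=12 $r4=1
PC=2  bne  $r4, $r2, L8      | $r0=0 $r1=3 $r2=5 $r3=12 $r4=1  [TAKEN]
PC=3  slt  $r4, $r4, $r4     | $r0=0 $r1=3 $r2=5 $r3=12 $r4=0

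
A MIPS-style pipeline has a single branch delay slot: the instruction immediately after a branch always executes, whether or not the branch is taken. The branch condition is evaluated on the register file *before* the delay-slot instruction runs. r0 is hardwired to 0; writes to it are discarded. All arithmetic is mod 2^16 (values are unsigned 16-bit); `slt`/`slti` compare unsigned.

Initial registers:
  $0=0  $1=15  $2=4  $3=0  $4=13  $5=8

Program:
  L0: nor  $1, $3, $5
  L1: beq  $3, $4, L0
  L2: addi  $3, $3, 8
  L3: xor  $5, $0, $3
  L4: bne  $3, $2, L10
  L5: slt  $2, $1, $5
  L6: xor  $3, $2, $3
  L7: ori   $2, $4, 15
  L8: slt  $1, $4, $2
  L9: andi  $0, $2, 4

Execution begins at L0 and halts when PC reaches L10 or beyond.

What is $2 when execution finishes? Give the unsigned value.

  step pc=0: nor  $1, $3, $5  regs=(0,65527,4,0,13,8)
  step pc=1: beq  $3, $4, L0  cond=F  regs=(0,65527,4,0,13,8)
  step pc=2: addi  $3, $3, 8  regs=(0,65527,4,8,13,8)
  step pc=3: xor  $5, $0, $3  regs=(0,65527,4,8,13,8)
  step pc=4: bne  $3, $2, L10  cond=T  regs=(0,65527,4,8,13,8)
  step pc=5: slt  $2, $1, $5  regs=(0,65527,0,8,13,8)

0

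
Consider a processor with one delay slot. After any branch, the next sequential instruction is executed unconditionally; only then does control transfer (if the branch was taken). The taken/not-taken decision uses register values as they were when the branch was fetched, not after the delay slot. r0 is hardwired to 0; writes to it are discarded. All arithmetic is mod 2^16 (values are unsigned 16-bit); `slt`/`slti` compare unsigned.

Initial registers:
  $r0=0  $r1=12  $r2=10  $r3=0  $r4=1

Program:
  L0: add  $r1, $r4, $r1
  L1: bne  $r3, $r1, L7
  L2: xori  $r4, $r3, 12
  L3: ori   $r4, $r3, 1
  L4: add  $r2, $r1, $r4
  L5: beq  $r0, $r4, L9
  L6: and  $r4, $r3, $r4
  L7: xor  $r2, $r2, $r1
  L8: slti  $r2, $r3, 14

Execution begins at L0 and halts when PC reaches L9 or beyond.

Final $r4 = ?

12

PC=0  add  $r1, $r4, $r1     | $r0=0 $r1=13 $r2=10 $r3=0 $r4=1
PC=1  bne  $r3, $r1, L7      | $r0=0 $r1=13 $r2=10 $r3=0 $r4=1  [TAKEN]
PC=2  xori  $r4, $r3, 12     | $r0=0 $r1=13 $r2=10 $r3=0 $r4=12
PC=7  xor  $r2, $r2, $r1     | $r0=0 $r1=13 $r2=7 $r3=0 $r4=12
PC=8  slti  $r2, $r3, 14     | $r0=0 $r1=13 $r2=1 $r3=0 $r4=12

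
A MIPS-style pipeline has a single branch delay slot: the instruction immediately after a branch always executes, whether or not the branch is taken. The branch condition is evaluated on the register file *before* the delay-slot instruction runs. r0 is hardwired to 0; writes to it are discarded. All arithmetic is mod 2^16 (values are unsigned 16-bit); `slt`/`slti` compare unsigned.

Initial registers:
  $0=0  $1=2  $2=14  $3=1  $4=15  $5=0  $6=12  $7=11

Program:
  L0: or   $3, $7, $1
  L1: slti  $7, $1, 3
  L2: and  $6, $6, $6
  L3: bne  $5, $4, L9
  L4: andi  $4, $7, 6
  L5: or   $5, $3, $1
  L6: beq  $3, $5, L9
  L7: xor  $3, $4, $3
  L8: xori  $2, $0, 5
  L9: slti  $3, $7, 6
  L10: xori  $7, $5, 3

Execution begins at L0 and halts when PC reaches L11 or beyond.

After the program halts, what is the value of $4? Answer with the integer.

0

[0] or   $3, $7, $1  →  {$0:0, $1:2, $2:14, $3:11, $4:15, $5:0, $6:12, $7:11}
[1] slti  $7, $1, 3  →  {$0:0, $1:2, $2:14, $3:11, $4:15, $5:0, $6:12, $7:1}
[2] and  $6, $6, $6  →  {$0:0, $1:2, $2:14, $3:11, $4:15, $5:0, $6:12, $7:1}
[3] bne  $5, $4, L9  →  {$0:0, $1:2, $2:14, $3:11, $4:15, $5:0, $6:12, $7:1}  ⟨branch taken⟩
[4] andi  $4, $7, 6  →  {$0:0, $1:2, $2:14, $3:11, $4:0, $5:0, $6:12, $7:1}
[9] slti  $3, $7, 6  →  {$0:0, $1:2, $2:14, $3:1, $4:0, $5:0, $6:12, $7:1}
[10] xori  $7, $5, 3  →  {$0:0, $1:2, $2:14, $3:1, $4:0, $5:0, $6:12, $7:3}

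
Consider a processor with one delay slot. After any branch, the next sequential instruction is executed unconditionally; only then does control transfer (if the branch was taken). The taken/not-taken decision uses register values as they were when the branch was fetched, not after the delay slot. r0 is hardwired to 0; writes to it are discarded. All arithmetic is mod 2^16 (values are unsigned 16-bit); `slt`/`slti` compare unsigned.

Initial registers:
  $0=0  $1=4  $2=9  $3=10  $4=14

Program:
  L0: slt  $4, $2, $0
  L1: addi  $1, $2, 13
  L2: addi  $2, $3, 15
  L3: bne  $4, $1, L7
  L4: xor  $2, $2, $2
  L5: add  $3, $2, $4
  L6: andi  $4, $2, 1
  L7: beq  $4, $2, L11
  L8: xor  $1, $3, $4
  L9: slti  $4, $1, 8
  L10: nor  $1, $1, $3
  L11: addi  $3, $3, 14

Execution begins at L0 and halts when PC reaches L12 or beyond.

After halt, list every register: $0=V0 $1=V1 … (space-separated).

$0=0 $1=10 $2=0 $3=24 $4=0

PC=0  slt  $4, $2, $0        | $0=0 $1=4 $2=9 $3=10 $4=0
PC=1  addi  $1, $2, 13       | $0=0 $1=22 $2=9 $3=10 $4=0
PC=2  addi  $2, $3, 15       | $0=0 $1=22 $2=25 $3=10 $4=0
PC=3  bne  $4, $1, L7        | $0=0 $1=22 $2=25 $3=10 $4=0  [TAKEN]
PC=4  xor  $2, $2, $2        | $0=0 $1=22 $2=0 $3=10 $4=0
PC=7  beq  $4, $2, L11       | $0=0 $1=22 $2=0 $3=10 $4=0  [TAKEN]
PC=8  xor  $1, $3, $4        | $0=0 $1=10 $2=0 $3=10 $4=0
PC=11 addi  $3, $3, 14       | $0=0 $1=10 $2=0 $3=24 $4=0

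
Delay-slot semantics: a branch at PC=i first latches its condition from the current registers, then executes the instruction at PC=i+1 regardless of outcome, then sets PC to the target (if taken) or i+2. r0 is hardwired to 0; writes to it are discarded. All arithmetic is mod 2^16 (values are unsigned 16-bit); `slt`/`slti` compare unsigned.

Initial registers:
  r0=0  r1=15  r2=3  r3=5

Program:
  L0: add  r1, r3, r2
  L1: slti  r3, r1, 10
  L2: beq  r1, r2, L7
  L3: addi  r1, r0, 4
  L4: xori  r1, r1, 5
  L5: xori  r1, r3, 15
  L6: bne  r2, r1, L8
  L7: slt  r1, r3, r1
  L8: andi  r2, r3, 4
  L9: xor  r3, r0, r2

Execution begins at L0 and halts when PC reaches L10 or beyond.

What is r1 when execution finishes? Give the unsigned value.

1

PC=0  add  r1, r3, r2        | r0=0 r1=8 r2=3 r3=5
PC=1  slti  r3, r1, 10       | r0=0 r1=8 r2=3 r3=1
PC=2  beq  r1, r2, L7        | r0=0 r1=8 r2=3 r3=1  [not taken]
PC=3  addi  r1, r0, 4        | r0=0 r1=4 r2=3 r3=1
PC=4  xori  r1, r1, 5        | r0=0 r1=1 r2=3 r3=1
PC=5  xori  r1, r3, 15       | r0=0 r1=14 r2=3 r3=1
PC=6  bne  r2, r1, L8        | r0=0 r1=14 r2=3 r3=1  [TAKEN]
PC=7  slt  r1, r3, r1        | r0=0 r1=1 r2=3 r3=1
PC=8  andi  r2, r3, 4        | r0=0 r1=1 r2=0 r3=1
PC=9  xor  r3, r0, r2        | r0=0 r1=1 r2=0 r3=0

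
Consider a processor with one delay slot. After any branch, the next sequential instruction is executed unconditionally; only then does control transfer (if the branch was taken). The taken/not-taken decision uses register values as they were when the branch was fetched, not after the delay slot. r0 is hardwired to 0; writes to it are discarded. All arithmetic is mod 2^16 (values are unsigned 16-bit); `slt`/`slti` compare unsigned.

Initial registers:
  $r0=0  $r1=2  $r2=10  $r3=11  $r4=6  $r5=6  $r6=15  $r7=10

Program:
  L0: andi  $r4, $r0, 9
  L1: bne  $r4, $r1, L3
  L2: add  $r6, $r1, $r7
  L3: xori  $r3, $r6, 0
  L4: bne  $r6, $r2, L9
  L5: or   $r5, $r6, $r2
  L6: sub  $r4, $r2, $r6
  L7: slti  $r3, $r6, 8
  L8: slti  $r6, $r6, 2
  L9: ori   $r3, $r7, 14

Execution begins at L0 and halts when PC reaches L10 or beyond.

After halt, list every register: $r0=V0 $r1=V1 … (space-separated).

PC=0  andi  $r4, $r0, 9      | $r0=0 $r1=2 $r2=10 $r3=11 $r4=0 $r5=6 $r6=15 $r7=10
PC=1  bne  $r4, $r1, L3      | $r0=0 $r1=2 $r2=10 $r3=11 $r4=0 $r5=6 $r6=15 $r7=10  [TAKEN]
PC=2  add  $r6, $r1, $r7     | $r0=0 $r1=2 $r2=10 $r3=11 $r4=0 $r5=6 $r6=12 $r7=10
PC=3  xori  $r3, $r6, 0      | $r0=0 $r1=2 $r2=10 $r3=12 $r4=0 $r5=6 $r6=12 $r7=10
PC=4  bne  $r6, $r2, L9      | $r0=0 $r1=2 $r2=10 $r3=12 $r4=0 $r5=6 $r6=12 $r7=10  [TAKEN]
PC=5  or   $r5, $r6, $r2     | $r0=0 $r1=2 $r2=10 $r3=12 $r4=0 $r5=14 $r6=12 $r7=10
PC=9  ori   $r3, $r7, 14     | $r0=0 $r1=2 $r2=10 $r3=14 $r4=0 $r5=14 $r6=12 $r7=10

$r0=0 $r1=2 $r2=10 $r3=14 $r4=0 $r5=14 $r6=12 $r7=10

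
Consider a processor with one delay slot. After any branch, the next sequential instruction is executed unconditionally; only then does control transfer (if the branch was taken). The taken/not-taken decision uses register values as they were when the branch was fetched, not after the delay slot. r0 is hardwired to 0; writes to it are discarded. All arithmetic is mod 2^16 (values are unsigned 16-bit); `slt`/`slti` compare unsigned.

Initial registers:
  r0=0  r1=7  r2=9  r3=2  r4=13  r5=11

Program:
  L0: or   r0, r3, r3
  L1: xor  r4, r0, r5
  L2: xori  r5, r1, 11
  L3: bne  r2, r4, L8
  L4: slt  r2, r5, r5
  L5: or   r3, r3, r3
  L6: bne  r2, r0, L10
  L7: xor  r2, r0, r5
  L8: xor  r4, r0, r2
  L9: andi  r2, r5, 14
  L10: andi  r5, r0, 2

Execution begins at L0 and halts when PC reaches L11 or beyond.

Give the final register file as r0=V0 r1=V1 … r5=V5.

r0=0 r1=7 r2=12 r3=2 r4=0 r5=0

  step pc=0: or   r0, r3, r3  regs=(0,7,9,2,13,11)
  step pc=1: xor  r4, r0, r5  regs=(0,7,9,2,11,11)
  step pc=2: xori  r5, r1, 11  regs=(0,7,9,2,11,12)
  step pc=3: bne  r2, r4, L8  cond=T  regs=(0,7,9,2,11,12)
  step pc=4: slt  r2, r5, r5  regs=(0,7,0,2,11,12)
  step pc=8: xor  r4, r0, r2  regs=(0,7,0,2,0,12)
  step pc=9: andi  r2, r5, 14  regs=(0,7,12,2,0,12)
  step pc=10: andi  r5, r0, 2  regs=(0,7,12,2,0,0)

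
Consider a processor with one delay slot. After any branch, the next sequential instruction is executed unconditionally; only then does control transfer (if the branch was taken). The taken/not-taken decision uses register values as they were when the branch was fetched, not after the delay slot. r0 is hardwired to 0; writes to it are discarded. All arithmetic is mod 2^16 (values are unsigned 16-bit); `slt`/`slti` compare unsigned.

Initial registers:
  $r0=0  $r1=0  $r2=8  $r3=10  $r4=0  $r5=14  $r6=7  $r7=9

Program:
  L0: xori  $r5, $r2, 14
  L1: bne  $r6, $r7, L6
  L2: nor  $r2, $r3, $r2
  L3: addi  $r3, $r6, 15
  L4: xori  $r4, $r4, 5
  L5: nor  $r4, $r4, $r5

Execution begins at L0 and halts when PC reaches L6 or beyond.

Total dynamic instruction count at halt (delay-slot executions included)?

#0 xori  $r5, $r2, 14 ; 0/0/8/10/0/6/7/9
#1 bne  $r6, $r7, L6 ; 0/0/8/10/0/6/7/9 ; →target
#2 nor  $r2, $r3, $r2 ; 0/0/65525/10/0/6/7/9

3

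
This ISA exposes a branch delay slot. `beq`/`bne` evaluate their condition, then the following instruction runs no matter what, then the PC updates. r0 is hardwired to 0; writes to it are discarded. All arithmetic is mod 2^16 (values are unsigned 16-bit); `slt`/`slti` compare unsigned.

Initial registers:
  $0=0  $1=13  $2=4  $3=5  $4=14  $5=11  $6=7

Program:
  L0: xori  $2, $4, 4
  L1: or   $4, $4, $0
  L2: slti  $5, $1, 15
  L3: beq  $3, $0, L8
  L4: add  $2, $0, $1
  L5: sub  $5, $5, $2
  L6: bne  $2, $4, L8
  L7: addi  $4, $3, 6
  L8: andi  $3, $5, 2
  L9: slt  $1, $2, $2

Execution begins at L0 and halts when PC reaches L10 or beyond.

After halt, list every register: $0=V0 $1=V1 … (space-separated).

$0=0 $1=0 $2=13 $3=0 $4=11 $5=65524 $6=7

PC=0  xori  $2, $4, 4        | $0=0 $1=13 $2=10 $3=5 $4=14 $5=11 $6=7
PC=1  or   $4, $4, $0        | $0=0 $1=13 $2=10 $3=5 $4=14 $5=11 $6=7
PC=2  slti  $5, $1, 15       | $0=0 $1=13 $2=10 $3=5 $4=14 $5=1 $6=7
PC=3  beq  $3, $0, L8        | $0=0 $1=13 $2=10 $3=5 $4=14 $5=1 $6=7  [not taken]
PC=4  add  $2, $0, $1        | $0=0 $1=13 $2=13 $3=5 $4=14 $5=1 $6=7
PC=5  sub  $5, $5, $2        | $0=0 $1=13 $2=13 $3=5 $4=14 $5=65524 $6=7
PC=6  bne  $2, $4, L8        | $0=0 $1=13 $2=13 $3=5 $4=14 $5=65524 $6=7  [TAKEN]
PC=7  addi  $4, $3, 6        | $0=0 $1=13 $2=13 $3=5 $4=11 $5=65524 $6=7
PC=8  andi  $3, $5, 2        | $0=0 $1=13 $2=13 $3=0 $4=11 $5=65524 $6=7
PC=9  slt  $1, $2, $2        | $0=0 $1=0 $2=13 $3=0 $4=11 $5=65524 $6=7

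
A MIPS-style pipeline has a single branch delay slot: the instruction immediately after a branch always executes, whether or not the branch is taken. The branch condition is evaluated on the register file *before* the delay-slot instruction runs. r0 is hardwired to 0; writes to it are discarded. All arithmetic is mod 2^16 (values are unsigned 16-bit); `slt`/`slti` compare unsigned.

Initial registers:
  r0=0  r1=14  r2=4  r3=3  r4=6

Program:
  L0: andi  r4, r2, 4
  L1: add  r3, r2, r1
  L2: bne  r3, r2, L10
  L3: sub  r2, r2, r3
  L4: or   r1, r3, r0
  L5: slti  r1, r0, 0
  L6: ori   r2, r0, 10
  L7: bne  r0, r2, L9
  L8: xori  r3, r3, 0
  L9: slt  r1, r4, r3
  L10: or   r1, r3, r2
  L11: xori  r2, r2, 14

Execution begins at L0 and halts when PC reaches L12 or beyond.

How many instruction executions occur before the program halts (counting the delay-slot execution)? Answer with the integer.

PC=0  andi  r4, r2, 4        | r0=0 r1=14 r2=4 r3=3 r4=4
PC=1  add  r3, r2, r1        | r0=0 r1=14 r2=4 r3=18 r4=4
PC=2  bne  r3, r2, L10       | r0=0 r1=14 r2=4 r3=18 r4=4  [TAKEN]
PC=3  sub  r2, r2, r3        | r0=0 r1=14 r2=65522 r3=18 r4=4
PC=10 or   r1, r3, r2        | r0=0 r1=65522 r2=65522 r3=18 r4=4
PC=11 xori  r2, r2, 14       | r0=0 r1=65522 r2=65532 r3=18 r4=4

6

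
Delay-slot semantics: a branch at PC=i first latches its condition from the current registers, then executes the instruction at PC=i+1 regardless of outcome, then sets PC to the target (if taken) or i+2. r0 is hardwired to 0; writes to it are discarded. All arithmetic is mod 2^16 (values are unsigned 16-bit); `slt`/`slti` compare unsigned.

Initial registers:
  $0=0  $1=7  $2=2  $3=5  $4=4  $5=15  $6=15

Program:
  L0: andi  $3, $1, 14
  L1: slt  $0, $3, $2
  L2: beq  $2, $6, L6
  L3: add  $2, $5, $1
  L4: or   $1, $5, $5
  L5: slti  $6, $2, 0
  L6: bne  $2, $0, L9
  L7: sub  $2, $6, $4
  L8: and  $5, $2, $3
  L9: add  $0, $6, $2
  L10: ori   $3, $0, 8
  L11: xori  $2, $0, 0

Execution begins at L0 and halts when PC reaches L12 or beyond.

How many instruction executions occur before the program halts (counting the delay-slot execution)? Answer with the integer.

  step pc=0: andi  $3, $1, 14  regs=(0,7,2,6,4,15,15)
  step pc=1: slt  $0, $3, $2  regs=(0,7,2,6,4,15,15)
  step pc=2: beq  $2, $6, L6  cond=F  regs=(0,7,2,6,4,15,15)
  step pc=3: add  $2, $5, $1  regs=(0,7,22,6,4,15,15)
  step pc=4: or   $1, $5, $5  regs=(0,15,22,6,4,15,15)
  step pc=5: slti  $6, $2, 0  regs=(0,15,22,6,4,15,0)
  step pc=6: bne  $2, $0, L9  cond=T  regs=(0,15,22,6,4,15,0)
  step pc=7: sub  $2, $6, $4  regs=(0,15,65532,6,4,15,0)
  step pc=9: add  $0, $6, $2  regs=(0,15,65532,6,4,15,0)
  step pc=10: ori   $3, $0, 8  regs=(0,15,65532,8,4,15,0)
  step pc=11: xori  $2, $0, 0  regs=(0,15,0,8,4,15,0)

11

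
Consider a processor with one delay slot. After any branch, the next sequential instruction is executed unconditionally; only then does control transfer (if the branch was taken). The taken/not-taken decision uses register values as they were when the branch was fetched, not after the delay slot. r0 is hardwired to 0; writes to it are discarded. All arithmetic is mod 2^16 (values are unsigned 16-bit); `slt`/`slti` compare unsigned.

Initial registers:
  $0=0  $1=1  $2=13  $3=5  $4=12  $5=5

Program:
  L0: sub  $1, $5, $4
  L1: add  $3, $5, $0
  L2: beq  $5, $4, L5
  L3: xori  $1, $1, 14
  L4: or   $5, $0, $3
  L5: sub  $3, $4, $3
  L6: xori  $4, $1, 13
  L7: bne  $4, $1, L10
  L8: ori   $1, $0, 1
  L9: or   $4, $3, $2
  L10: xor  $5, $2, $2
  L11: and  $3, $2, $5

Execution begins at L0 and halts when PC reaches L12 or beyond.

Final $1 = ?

1

PC=0  sub  $1, $5, $4        | $0=0 $1=65529 $2=13 $3=5 $4=12 $5=5
PC=1  add  $3, $5, $0        | $0=0 $1=65529 $2=13 $3=5 $4=12 $5=5
PC=2  beq  $5, $4, L5        | $0=0 $1=65529 $2=13 $3=5 $4=12 $5=5  [not taken]
PC=3  xori  $1, $1, 14       | $0=0 $1=65527 $2=13 $3=5 $4=12 $5=5
PC=4  or   $5, $0, $3        | $0=0 $1=65527 $2=13 $3=5 $4=12 $5=5
PC=5  sub  $3, $4, $3        | $0=0 $1=65527 $2=13 $3=7 $4=12 $5=5
PC=6  xori  $4, $1, 13       | $0=0 $1=65527 $2=13 $3=7 $4=65530 $5=5
PC=7  bne  $4, $1, L10       | $0=0 $1=65527 $2=13 $3=7 $4=65530 $5=5  [TAKEN]
PC=8  ori   $1, $0, 1        | $0=0 $1=1 $2=13 $3=7 $4=65530 $5=5
PC=10 xor  $5, $2, $2        | $0=0 $1=1 $2=13 $3=7 $4=65530 $5=0
PC=11 and  $3, $2, $5        | $0=0 $1=1 $2=13 $3=0 $4=65530 $5=0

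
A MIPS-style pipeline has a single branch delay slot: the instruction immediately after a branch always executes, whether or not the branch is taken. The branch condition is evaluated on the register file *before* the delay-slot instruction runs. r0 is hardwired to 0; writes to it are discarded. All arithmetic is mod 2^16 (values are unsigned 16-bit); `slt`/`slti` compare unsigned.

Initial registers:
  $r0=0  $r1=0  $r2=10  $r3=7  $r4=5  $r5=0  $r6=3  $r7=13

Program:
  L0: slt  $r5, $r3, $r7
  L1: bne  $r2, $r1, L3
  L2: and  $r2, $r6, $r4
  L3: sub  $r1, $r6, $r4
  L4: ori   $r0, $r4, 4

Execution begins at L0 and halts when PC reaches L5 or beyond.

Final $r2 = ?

PC=0  slt  $r5, $r3, $r7     | $r0=0 $r1=0 $r2=10 $r3=7 $r4=5 $r5=1 $r6=3 $r7=13
PC=1  bne  $r2, $r1, L3      | $r0=0 $r1=0 $r2=10 $r3=7 $r4=5 $r5=1 $r6=3 $r7=13  [TAKEN]
PC=2  and  $r2, $r6, $r4     | $r0=0 $r1=0 $r2=1 $r3=7 $r4=5 $r5=1 $r6=3 $r7=13
PC=3  sub  $r1, $r6, $r4     | $r0=0 $r1=65534 $r2=1 $r3=7 $r4=5 $r5=1 $r6=3 $r7=13
PC=4  ori   $r0, $r4, 4      | $r0=0 $r1=65534 $r2=1 $r3=7 $r4=5 $r5=1 $r6=3 $r7=13

1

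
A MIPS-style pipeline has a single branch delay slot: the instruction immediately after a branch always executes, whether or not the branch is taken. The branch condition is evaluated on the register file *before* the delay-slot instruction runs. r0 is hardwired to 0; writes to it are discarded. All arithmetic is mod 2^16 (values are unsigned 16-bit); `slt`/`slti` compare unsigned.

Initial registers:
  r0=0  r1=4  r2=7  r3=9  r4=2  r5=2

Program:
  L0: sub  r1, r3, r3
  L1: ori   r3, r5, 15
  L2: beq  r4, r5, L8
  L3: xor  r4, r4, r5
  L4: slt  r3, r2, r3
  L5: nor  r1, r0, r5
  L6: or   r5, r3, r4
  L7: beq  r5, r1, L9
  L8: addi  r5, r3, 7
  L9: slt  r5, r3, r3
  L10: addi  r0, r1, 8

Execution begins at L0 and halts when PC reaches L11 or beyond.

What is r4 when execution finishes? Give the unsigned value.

0

#0 sub  r1, r3, r3 ; 0/0/7/9/2/2
#1 ori   r3, r5, 15 ; 0/0/7/15/2/2
#2 beq  r4, r5, L8 ; 0/0/7/15/2/2 ; →target
#3 xor  r4, r4, r5 ; 0/0/7/15/0/2
#8 addi  r5, r3, 7 ; 0/0/7/15/0/22
#9 slt  r5, r3, r3 ; 0/0/7/15/0/0
#10 addi  r0, r1, 8 ; 0/0/7/15/0/0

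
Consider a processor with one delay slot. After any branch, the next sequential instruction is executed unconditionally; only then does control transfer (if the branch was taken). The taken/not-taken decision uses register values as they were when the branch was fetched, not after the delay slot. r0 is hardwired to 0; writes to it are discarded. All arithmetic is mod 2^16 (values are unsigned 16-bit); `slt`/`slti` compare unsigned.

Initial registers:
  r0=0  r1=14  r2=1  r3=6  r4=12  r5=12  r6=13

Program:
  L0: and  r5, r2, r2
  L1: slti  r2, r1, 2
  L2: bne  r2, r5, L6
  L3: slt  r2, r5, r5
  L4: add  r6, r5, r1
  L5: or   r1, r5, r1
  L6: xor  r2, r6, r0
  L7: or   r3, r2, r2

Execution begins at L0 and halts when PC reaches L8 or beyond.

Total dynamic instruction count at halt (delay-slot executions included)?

6

PC=0  and  r5, r2, r2        | r0=0 r1=14 r2=1 r3=6 r4=12 r5=1 r6=13
PC=1  slti  r2, r1, 2        | r0=0 r1=14 r2=0 r3=6 r4=12 r5=1 r6=13
PC=2  bne  r2, r5, L6        | r0=0 r1=14 r2=0 r3=6 r4=12 r5=1 r6=13  [TAKEN]
PC=3  slt  r2, r5, r5        | r0=0 r1=14 r2=0 r3=6 r4=12 r5=1 r6=13
PC=6  xor  r2, r6, r0        | r0=0 r1=14 r2=13 r3=6 r4=12 r5=1 r6=13
PC=7  or   r3, r2, r2        | r0=0 r1=14 r2=13 r3=13 r4=12 r5=1 r6=13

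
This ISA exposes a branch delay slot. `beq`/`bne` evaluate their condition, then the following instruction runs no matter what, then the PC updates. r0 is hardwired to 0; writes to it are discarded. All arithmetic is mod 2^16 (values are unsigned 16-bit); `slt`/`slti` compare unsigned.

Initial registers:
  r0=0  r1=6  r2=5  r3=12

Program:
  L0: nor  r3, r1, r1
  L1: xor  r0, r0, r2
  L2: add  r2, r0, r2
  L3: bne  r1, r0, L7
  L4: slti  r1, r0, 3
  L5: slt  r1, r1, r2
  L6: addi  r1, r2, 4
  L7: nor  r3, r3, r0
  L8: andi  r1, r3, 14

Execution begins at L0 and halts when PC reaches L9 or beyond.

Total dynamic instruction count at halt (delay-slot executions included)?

PC=0  nor  r3, r1, r1        | r0=0 r1=6 r2=5 r3=65529
PC=1  xor  r0, r0, r2        | r0=0 r1=6 r2=5 r3=65529
PC=2  add  r2, r0, r2        | r0=0 r1=6 r2=5 r3=65529
PC=3  bne  r1, r0, L7        | r0=0 r1=6 r2=5 r3=65529  [TAKEN]
PC=4  slti  r1, r0, 3        | r0=0 r1=1 r2=5 r3=65529
PC=7  nor  r3, r3, r0        | r0=0 r1=1 r2=5 r3=6
PC=8  andi  r1, r3, 14       | r0=0 r1=6 r2=5 r3=6

7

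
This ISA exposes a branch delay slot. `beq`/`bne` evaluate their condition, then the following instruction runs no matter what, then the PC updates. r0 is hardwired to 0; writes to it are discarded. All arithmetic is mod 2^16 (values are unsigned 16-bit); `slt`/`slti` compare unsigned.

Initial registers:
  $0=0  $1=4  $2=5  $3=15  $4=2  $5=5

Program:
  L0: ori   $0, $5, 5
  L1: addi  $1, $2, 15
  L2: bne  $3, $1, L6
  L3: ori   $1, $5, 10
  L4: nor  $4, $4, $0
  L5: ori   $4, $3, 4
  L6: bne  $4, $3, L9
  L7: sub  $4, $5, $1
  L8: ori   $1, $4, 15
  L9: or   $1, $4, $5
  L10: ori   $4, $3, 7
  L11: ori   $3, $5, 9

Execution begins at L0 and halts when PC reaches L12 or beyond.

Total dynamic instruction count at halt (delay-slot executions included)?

  step pc=0: ori   $0, $5, 5  regs=(0,4,5,15,2,5)
  step pc=1: addi  $1, $2, 15  regs=(0,20,5,15,2,5)
  step pc=2: bne  $3, $1, L6  cond=T  regs=(0,20,5,15,2,5)
  step pc=3: ori   $1, $5, 10  regs=(0,15,5,15,2,5)
  step pc=6: bne  $4, $3, L9  cond=T  regs=(0,15,5,15,2,5)
  step pc=7: sub  $4, $5, $1  regs=(0,15,5,15,65526,5)
  step pc=9: or   $1, $4, $5  regs=(0,65527,5,15,65526,5)
  step pc=10: ori   $4, $3, 7  regs=(0,65527,5,15,15,5)
  step pc=11: ori   $3, $5, 9  regs=(0,65527,5,13,15,5)

9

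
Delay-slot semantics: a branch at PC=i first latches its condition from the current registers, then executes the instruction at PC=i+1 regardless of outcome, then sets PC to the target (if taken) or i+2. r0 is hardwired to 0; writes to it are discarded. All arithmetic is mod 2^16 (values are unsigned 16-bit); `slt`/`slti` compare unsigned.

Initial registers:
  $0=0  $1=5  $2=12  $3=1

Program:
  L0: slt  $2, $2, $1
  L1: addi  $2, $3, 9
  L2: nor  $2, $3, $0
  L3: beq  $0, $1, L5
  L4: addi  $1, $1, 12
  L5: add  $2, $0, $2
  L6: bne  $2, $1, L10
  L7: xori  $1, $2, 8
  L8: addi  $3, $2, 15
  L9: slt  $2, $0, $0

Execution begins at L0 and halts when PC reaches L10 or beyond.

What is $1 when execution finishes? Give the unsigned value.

[0] slt  $2, $2, $1  →  {$0:0, $1:5, $2:0, $3:1}
[1] addi  $2, $3, 9  →  {$0:0, $1:5, $2:10, $3:1}
[2] nor  $2, $3, $0  →  {$0:0, $1:5, $2:65534, $3:1}
[3] beq  $0, $1, L5  →  {$0:0, $1:5, $2:65534, $3:1}  ⟨branch fallthrough⟩
[4] addi  $1, $1, 12  →  {$0:0, $1:17, $2:65534, $3:1}
[5] add  $2, $0, $2  →  {$0:0, $1:17, $2:65534, $3:1}
[6] bne  $2, $1, L10  →  {$0:0, $1:17, $2:65534, $3:1}  ⟨branch taken⟩
[7] xori  $1, $2, 8  →  {$0:0, $1:65526, $2:65534, $3:1}

65526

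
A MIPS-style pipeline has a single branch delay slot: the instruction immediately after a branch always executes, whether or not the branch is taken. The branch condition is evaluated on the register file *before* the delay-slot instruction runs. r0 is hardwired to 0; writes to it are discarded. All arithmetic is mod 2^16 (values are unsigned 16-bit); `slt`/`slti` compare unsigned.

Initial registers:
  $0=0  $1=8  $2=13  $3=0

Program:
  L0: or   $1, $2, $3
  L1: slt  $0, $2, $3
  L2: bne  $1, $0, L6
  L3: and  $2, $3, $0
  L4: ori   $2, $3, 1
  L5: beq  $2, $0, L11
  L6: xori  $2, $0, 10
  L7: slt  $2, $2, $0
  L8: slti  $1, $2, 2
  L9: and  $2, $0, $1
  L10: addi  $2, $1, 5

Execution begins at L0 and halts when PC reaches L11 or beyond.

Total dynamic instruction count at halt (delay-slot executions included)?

9

[0] or   $1, $2, $3  →  {$0:0, $1:13, $2:13, $3:0}
[1] slt  $0, $2, $3  →  {$0:0, $1:13, $2:13, $3:0}
[2] bne  $1, $0, L6  →  {$0:0, $1:13, $2:13, $3:0}  ⟨branch taken⟩
[3] and  $2, $3, $0  →  {$0:0, $1:13, $2:0, $3:0}
[6] xori  $2, $0, 10  →  {$0:0, $1:13, $2:10, $3:0}
[7] slt  $2, $2, $0  →  {$0:0, $1:13, $2:0, $3:0}
[8] slti  $1, $2, 2  →  {$0:0, $1:1, $2:0, $3:0}
[9] and  $2, $0, $1  →  {$0:0, $1:1, $2:0, $3:0}
[10] addi  $2, $1, 5  →  {$0:0, $1:1, $2:6, $3:0}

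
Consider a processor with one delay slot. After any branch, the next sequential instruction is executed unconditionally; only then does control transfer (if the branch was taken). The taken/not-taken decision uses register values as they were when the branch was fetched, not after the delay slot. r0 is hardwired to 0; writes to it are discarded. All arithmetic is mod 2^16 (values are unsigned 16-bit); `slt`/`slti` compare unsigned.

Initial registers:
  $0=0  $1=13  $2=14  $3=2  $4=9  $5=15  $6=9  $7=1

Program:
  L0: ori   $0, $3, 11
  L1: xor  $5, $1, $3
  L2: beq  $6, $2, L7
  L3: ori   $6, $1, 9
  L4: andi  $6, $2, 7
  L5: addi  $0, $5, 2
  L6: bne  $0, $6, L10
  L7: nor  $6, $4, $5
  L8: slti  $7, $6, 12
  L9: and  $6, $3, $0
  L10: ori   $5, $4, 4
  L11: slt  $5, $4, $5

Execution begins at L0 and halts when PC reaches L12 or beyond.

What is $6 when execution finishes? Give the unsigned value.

65520

  step pc=0: ori   $0, $3, 11  regs=(0,13,14,2,9,15,9,1)
  step pc=1: xor  $5, $1, $3  regs=(0,13,14,2,9,15,9,1)
  step pc=2: beq  $6, $2, L7  cond=F  regs=(0,13,14,2,9,15,9,1)
  step pc=3: ori   $6, $1, 9  regs=(0,13,14,2,9,15,13,1)
  step pc=4: andi  $6, $2, 7  regs=(0,13,14,2,9,15,6,1)
  step pc=5: addi  $0, $5, 2  regs=(0,13,14,2,9,15,6,1)
  step pc=6: bne  $0, $6, L10  cond=T  regs=(0,13,14,2,9,15,6,1)
  step pc=7: nor  $6, $4, $5  regs=(0,13,14,2,9,15,65520,1)
  step pc=10: ori   $5, $4, 4  regs=(0,13,14,2,9,13,65520,1)
  step pc=11: slt  $5, $4, $5  regs=(0,13,14,2,9,1,65520,1)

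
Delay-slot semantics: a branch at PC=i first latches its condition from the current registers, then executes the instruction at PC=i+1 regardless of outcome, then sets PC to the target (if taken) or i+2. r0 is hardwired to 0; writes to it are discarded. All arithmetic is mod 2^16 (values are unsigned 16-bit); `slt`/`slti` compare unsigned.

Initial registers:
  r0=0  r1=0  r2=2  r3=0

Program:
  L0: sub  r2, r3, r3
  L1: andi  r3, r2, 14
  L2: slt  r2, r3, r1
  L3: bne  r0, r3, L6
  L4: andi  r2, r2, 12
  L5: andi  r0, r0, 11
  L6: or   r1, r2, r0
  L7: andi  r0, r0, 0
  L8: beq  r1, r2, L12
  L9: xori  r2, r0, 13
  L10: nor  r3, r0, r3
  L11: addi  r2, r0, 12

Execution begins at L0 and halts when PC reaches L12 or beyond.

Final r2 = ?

PC=0  sub  r2, r3, r3        | r0=0 r1=0 r2=0 r3=0
PC=1  andi  r3, r2, 14       | r0=0 r1=0 r2=0 r3=0
PC=2  slt  r2, r3, r1        | r0=0 r1=0 r2=0 r3=0
PC=3  bne  r0, r3, L6        | r0=0 r1=0 r2=0 r3=0  [not taken]
PC=4  andi  r2, r2, 12       | r0=0 r1=0 r2=0 r3=0
PC=5  andi  r0, r0, 11       | r0=0 r1=0 r2=0 r3=0
PC=6  or   r1, r2, r0        | r0=0 r1=0 r2=0 r3=0
PC=7  andi  r0, r0, 0        | r0=0 r1=0 r2=0 r3=0
PC=8  beq  r1, r2, L12       | r0=0 r1=0 r2=0 r3=0  [TAKEN]
PC=9  xori  r2, r0, 13       | r0=0 r1=0 r2=13 r3=0

13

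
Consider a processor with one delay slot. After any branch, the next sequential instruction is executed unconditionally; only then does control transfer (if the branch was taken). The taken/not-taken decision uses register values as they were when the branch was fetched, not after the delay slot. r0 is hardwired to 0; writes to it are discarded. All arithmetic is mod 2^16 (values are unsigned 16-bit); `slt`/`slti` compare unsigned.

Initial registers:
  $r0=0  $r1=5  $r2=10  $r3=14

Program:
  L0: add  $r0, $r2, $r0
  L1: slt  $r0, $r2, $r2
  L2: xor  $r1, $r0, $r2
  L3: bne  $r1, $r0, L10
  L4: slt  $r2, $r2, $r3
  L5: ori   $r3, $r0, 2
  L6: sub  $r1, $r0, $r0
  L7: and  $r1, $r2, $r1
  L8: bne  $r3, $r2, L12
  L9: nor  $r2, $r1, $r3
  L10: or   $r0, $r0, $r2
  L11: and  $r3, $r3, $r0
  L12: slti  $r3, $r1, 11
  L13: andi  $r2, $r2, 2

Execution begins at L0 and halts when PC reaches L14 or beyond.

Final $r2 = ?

0

[0] add  $r0, $r2, $r0  →  {$r0:0, $r1:5, $r2:10, $r3:14}
[1] slt  $r0, $r2, $r2  →  {$r0:0, $r1:5, $r2:10, $r3:14}
[2] xor  $r1, $r0, $r2  →  {$r0:0, $r1:10, $r2:10, $r3:14}
[3] bne  $r1, $r0, L10  →  {$r0:0, $r1:10, $r2:10, $r3:14}  ⟨branch taken⟩
[4] slt  $r2, $r2, $r3  →  {$r0:0, $r1:10, $r2:1, $r3:14}
[10] or   $r0, $r0, $r2  →  {$r0:0, $r1:10, $r2:1, $r3:14}
[11] and  $r3, $r3, $r0  →  {$r0:0, $r1:10, $r2:1, $r3:0}
[12] slti  $r3, $r1, 11  →  {$r0:0, $r1:10, $r2:1, $r3:1}
[13] andi  $r2, $r2, 2  →  {$r0:0, $r1:10, $r2:0, $r3:1}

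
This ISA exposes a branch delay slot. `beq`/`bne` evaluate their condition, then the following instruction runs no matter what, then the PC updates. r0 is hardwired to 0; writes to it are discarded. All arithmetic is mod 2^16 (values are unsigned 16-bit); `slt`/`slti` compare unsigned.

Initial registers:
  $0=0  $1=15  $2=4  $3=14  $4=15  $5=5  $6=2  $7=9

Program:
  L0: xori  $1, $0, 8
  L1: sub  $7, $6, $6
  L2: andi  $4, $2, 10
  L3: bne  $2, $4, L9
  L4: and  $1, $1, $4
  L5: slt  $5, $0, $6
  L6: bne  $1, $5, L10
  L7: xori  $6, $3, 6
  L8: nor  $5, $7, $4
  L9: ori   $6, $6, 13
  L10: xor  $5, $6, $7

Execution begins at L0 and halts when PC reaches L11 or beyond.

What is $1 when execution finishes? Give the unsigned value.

0

  step pc=0: xori  $1, $0, 8  regs=(0,8,4,14,15,5,2,9)
  step pc=1: sub  $7, $6, $6  regs=(0,8,4,14,15,5,2,0)
  step pc=2: andi  $4, $2, 10  regs=(0,8,4,14,0,5,2,0)
  step pc=3: bne  $2, $4, L9  cond=T  regs=(0,8,4,14,0,5,2,0)
  step pc=4: and  $1, $1, $4  regs=(0,0,4,14,0,5,2,0)
  step pc=9: ori   $6, $6, 13  regs=(0,0,4,14,0,5,15,0)
  step pc=10: xor  $5, $6, $7  regs=(0,0,4,14,0,15,15,0)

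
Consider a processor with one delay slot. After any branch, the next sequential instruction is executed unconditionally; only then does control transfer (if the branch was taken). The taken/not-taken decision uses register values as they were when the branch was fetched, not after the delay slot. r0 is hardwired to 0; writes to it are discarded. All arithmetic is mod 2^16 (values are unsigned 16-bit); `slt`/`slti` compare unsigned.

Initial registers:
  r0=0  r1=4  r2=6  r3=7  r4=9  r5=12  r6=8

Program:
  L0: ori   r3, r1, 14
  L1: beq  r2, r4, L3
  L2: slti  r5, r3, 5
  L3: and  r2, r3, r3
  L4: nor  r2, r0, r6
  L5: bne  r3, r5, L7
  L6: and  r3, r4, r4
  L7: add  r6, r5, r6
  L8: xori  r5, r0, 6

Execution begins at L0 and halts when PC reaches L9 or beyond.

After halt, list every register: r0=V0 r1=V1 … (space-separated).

PC=0  ori   r3, r1, 14       | r0=0 r1=4 r2=6 r3=14 r4=9 r5=12 r6=8
PC=1  beq  r2, r4, L3        | r0=0 r1=4 r2=6 r3=14 r4=9 r5=12 r6=8  [not taken]
PC=2  slti  r5, r3, 5        | r0=0 r1=4 r2=6 r3=14 r4=9 r5=0 r6=8
PC=3  and  r2, r3, r3        | r0=0 r1=4 r2=14 r3=14 r4=9 r5=0 r6=8
PC=4  nor  r2, r0, r6        | r0=0 r1=4 r2=65527 r3=14 r4=9 r5=0 r6=8
PC=5  bne  r3, r5, L7        | r0=0 r1=4 r2=65527 r3=14 r4=9 r5=0 r6=8  [TAKEN]
PC=6  and  r3, r4, r4        | r0=0 r1=4 r2=65527 r3=9 r4=9 r5=0 r6=8
PC=7  add  r6, r5, r6        | r0=0 r1=4 r2=65527 r3=9 r4=9 r5=0 r6=8
PC=8  xori  r5, r0, 6        | r0=0 r1=4 r2=65527 r3=9 r4=9 r5=6 r6=8

r0=0 r1=4 r2=65527 r3=9 r4=9 r5=6 r6=8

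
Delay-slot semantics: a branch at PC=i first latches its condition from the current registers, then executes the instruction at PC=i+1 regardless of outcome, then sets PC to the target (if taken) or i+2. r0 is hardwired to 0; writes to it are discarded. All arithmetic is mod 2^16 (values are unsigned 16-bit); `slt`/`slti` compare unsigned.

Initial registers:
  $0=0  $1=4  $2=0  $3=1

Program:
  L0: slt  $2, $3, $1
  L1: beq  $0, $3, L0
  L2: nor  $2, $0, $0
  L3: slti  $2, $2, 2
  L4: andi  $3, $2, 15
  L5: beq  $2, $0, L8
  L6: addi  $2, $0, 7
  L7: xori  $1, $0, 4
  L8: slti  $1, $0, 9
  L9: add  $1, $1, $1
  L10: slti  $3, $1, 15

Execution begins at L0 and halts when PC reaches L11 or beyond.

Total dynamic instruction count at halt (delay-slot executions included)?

#0 slt  $2, $3, $1 ; 0/4/1/1
#1 beq  $0, $3, L0 ; 0/4/1/1 ; →fallthru
#2 nor  $2, $0, $0 ; 0/4/65535/1
#3 slti  $2, $2, 2 ; 0/4/0/1
#4 andi  $3, $2, 15 ; 0/4/0/0
#5 beq  $2, $0, L8 ; 0/4/0/0 ; →target
#6 addi  $2, $0, 7 ; 0/4/7/0
#8 slti  $1, $0, 9 ; 0/1/7/0
#9 add  $1, $1, $1 ; 0/2/7/0
#10 slti  $3, $1, 15 ; 0/2/7/1

10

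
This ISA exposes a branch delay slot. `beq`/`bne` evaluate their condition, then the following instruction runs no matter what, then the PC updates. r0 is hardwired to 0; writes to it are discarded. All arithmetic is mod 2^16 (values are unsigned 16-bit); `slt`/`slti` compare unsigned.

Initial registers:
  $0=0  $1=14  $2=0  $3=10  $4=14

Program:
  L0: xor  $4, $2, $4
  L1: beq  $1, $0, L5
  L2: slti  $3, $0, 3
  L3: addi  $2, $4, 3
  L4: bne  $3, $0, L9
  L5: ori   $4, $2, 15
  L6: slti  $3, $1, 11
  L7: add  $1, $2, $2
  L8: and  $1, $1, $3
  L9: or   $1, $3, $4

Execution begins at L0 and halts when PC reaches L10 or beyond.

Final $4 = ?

[0] xor  $4, $2, $4  →  {$0:0, $1:14, $2:0, $3:10, $4:14}
[1] beq  $1, $0, L5  →  {$0:0, $1:14, $2:0, $3:10, $4:14}  ⟨branch fallthrough⟩
[2] slti  $3, $0, 3  →  {$0:0, $1:14, $2:0, $3:1, $4:14}
[3] addi  $2, $4, 3  →  {$0:0, $1:14, $2:17, $3:1, $4:14}
[4] bne  $3, $0, L9  →  {$0:0, $1:14, $2:17, $3:1, $4:14}  ⟨branch taken⟩
[5] ori   $4, $2, 15  →  {$0:0, $1:14, $2:17, $3:1, $4:31}
[9] or   $1, $3, $4  →  {$0:0, $1:31, $2:17, $3:1, $4:31}

31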